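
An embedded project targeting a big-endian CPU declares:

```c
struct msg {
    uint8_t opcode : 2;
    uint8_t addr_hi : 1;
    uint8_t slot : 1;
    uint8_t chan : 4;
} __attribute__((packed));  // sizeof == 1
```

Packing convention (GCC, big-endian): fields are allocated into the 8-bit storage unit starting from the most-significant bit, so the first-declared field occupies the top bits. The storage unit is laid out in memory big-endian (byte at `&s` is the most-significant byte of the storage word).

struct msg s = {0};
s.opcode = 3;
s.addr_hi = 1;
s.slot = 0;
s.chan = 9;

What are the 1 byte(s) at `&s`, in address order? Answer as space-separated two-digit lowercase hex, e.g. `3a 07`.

e9

[6+:2] opcode=3 & 0x3 = 0x3; word=0xc0
[5+:1] addr_hi=1 & 0x1 = 0x1; word=0xe0
[4+:1] slot=0 & 0x1 = 0x0; word=0xe0
[0+:4] chan=9 & 0xf = 0x9; word=0xe9
word = 0xe9 → big-endian bytes:
  [0]=0xe9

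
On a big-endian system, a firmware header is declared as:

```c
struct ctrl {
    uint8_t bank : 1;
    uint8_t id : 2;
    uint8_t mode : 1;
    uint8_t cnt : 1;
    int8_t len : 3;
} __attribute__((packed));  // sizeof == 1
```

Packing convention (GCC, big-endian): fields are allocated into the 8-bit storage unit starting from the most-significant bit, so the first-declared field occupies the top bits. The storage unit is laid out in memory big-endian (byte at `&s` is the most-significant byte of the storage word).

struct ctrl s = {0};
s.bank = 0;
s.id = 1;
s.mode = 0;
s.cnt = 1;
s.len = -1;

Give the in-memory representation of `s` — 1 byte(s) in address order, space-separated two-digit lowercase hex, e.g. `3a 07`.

[7+:1] bank=0 & 0x1 = 0x0; word=0x00
[5+:2] id=1 & 0x3 = 0x1; word=0x20
[4+:1] mode=0 & 0x1 = 0x0; word=0x20
[3+:1] cnt=1 & 0x1 = 0x1; word=0x28
[0+:3] len=-1 & 0x7 = 0x7; word=0x2f
word = 0x2f → big-endian bytes:
  [0]=0x2f

2f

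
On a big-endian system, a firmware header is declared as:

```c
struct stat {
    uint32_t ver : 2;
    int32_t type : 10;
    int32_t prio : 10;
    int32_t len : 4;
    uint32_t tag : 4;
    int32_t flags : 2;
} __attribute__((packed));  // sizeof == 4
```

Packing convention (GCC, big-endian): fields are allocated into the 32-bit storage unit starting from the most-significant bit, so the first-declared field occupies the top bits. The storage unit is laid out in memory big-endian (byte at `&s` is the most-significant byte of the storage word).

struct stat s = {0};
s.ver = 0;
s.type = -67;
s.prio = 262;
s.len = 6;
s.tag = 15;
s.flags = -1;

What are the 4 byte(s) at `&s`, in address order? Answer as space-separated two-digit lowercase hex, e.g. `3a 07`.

[30+:2] ver=0 & 0x3 = 0x0; word=0x00000000
[20+:10] type=-67 & 0x3ff = 0x3bd; word=0x3bd00000
[10+:10] prio=262 & 0x3ff = 0x106; word=0x3bd41800
[6+:4] len=6 & 0xf = 0x6; word=0x3bd41980
[2+:4] tag=15 & 0xf = 0xf; word=0x3bd419bc
[0+:2] flags=-1 & 0x3 = 0x3; word=0x3bd419bf
word = 0x3bd419bf → big-endian bytes:
  [0]=0x3b  [1]=0xd4  [2]=0x19  [3]=0xbf

3b d4 19 bf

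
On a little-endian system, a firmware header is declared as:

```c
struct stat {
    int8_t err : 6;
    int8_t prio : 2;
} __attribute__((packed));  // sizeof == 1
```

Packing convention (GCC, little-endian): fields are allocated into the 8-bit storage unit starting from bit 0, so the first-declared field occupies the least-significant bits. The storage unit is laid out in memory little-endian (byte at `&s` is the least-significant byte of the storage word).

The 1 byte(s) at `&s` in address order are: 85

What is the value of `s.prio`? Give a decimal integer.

-2

[0]=0x85 (little-endian) → word 0x85
err:6 @ bit 0 → (0x85>>0)&0x3f = 0x5
prio:2 @ bit 6 → (0x85>>6)&0x3 = 0x2  ←
prio signed 2b, MSB=1: 2 - 4 = -2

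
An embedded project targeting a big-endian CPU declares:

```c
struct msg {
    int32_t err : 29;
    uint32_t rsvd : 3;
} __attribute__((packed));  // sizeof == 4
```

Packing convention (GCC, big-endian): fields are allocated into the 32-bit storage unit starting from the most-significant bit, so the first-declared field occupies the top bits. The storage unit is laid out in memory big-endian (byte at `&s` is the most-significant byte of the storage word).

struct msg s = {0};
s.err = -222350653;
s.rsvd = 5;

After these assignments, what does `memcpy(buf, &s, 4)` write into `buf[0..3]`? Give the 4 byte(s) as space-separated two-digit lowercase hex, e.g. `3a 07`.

95 f9 96 1d

err (29b) val=-222350653 bits=0x12bf32c3 at bit 3: 0x95f99618
rsvd (3b) val=5 bits=0x5 at bit 0: 0x95f9961d
word = 0x95f9961d → big-endian bytes:
  [0]=0x95  [1]=0xf9  [2]=0x96  [3]=0x1d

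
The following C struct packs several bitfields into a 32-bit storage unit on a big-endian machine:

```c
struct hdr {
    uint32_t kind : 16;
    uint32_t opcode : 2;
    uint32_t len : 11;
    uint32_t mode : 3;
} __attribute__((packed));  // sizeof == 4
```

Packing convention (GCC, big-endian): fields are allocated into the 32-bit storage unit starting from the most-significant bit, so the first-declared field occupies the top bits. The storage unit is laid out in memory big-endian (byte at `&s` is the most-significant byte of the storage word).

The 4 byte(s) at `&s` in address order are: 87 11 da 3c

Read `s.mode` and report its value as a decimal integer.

[0]=0x87 [1]=0x11 [2]=0xda [3]=0x3c (big-endian) → word 0x8711da3c
kind [16+:16] = (word>>16) & 0xffff = 34577
opcode [14+:2] = (word>>14) & 0x3 = 3
len [3+:11] = (word>>3) & 0x7ff = 839
mode [0+:3] = (word>>0) & 0x7 = 4  ←

4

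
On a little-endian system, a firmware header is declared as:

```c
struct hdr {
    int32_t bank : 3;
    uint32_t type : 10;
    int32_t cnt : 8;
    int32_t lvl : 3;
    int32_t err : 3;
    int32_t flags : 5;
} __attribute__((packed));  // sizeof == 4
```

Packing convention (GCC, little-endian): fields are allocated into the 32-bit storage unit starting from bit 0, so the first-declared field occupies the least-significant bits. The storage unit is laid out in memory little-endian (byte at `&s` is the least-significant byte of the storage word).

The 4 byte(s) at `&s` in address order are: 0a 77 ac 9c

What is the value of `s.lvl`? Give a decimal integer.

-3

[0]=0x0a [1]=0x77 [2]=0xac [3]=0x9c (little-endian) → word 0x9cac770a
bank:3 @ bit 0 → (0x9cac770a>>0)&0x7 = 0x2
type:10 @ bit 3 → (0x9cac770a>>3)&0x3ff = 0x2e1
cnt:8 @ bit 13 → (0x9cac770a>>13)&0xff = 0x63
lvl:3 @ bit 21 → (0x9cac770a>>21)&0x7 = 0x5  ←
err:3 @ bit 24 → (0x9cac770a>>24)&0x7 = 0x4
flags:5 @ bit 27 → (0x9cac770a>>27)&0x1f = 0x13
lvl signed 3b, MSB=1: 5 - 8 = -3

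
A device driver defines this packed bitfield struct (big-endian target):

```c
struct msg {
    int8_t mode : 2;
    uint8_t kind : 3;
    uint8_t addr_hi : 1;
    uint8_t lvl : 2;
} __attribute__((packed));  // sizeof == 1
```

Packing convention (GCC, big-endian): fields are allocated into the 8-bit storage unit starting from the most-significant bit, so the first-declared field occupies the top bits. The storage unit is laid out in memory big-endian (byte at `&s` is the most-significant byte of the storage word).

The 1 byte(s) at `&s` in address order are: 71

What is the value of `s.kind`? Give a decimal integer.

[0]=0x71 (big-endian) → word 0x71
mode [6+:2] = (word>>6) & 0x3 = 1
kind [3+:3] = (word>>3) & 0x7 = 6  ←
addr_hi [2+:1] = (word>>2) & 0x1 = 0
lvl [0+:2] = (word>>0) & 0x3 = 1

6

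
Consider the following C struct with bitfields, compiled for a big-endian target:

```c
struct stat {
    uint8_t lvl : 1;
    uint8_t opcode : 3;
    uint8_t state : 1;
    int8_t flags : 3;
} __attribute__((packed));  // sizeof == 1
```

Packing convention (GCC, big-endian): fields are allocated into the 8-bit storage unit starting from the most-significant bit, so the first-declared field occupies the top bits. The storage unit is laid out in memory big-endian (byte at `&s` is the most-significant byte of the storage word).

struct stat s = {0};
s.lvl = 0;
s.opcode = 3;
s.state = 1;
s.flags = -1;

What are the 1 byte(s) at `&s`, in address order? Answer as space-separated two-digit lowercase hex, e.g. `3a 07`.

lvl (1b) val=0 bits=0x0 at bit 7: 0x00
opcode (3b) val=3 bits=0x3 at bit 4: 0x30
state (1b) val=1 bits=0x1 at bit 3: 0x38
flags (3b) val=-1 bits=0x7 at bit 0: 0x3f
word = 0x3f → big-endian bytes:
  [0]=0x3f

3f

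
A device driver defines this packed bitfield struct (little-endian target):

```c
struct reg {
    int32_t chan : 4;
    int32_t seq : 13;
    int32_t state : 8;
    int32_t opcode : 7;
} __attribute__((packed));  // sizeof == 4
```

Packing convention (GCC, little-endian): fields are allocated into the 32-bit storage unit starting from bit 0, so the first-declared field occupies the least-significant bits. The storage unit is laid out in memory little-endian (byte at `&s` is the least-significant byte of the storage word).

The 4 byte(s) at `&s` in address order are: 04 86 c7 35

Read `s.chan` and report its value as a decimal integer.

[0]=0x04 [1]=0x86 [2]=0xc7 [3]=0x35 (little-endian) → word 0x35c78604
chan:4 @ bit 0 → (0x35c78604>>0)&0xf = 0x4  ←
seq:13 @ bit 4 → (0x35c78604>>4)&0x1fff = 0x1860
state:8 @ bit 17 → (0x35c78604>>17)&0xff = 0xe3
opcode:7 @ bit 25 → (0x35c78604>>25)&0x7f = 0x1a
chan signed 4b, MSB=0: value = 4

4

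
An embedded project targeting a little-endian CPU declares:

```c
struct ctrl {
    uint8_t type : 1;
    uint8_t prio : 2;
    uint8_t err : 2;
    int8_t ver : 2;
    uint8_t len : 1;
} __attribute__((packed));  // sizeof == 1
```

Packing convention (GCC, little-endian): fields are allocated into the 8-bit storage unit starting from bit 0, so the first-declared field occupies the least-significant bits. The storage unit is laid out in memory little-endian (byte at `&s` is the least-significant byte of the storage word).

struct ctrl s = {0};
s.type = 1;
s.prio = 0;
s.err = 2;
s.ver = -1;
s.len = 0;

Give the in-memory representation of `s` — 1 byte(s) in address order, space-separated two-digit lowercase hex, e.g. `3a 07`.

71

[0+:1] type=1 & 0x1 = 0x1; word=0x01
[1+:2] prio=0 & 0x3 = 0x0; word=0x01
[3+:2] err=2 & 0x3 = 0x2; word=0x11
[5+:2] ver=-1 & 0x3 = 0x3; word=0x71
[7+:1] len=0 & 0x1 = 0x0; word=0x71
word = 0x71 → little-endian bytes:
  [0]=0x71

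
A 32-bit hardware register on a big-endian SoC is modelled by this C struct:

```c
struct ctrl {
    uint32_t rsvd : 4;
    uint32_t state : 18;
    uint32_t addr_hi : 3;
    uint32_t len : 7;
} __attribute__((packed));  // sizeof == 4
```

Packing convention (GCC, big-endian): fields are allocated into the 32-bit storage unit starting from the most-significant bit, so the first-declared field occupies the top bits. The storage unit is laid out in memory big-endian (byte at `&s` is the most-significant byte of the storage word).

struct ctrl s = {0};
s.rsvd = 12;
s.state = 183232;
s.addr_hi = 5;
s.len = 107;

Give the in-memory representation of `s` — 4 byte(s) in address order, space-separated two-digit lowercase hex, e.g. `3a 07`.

cb 2f 02 eb

[28+:4] rsvd=12 & 0xf = 0xc; word=0xc0000000
[10+:18] state=183232 & 0x3ffff = 0x2cbc0; word=0xcb2f0000
[7+:3] addr_hi=5 & 0x7 = 0x5; word=0xcb2f0280
[0+:7] len=107 & 0x7f = 0x6b; word=0xcb2f02eb
word = 0xcb2f02eb → big-endian bytes:
  [0]=0xcb  [1]=0x2f  [2]=0x02  [3]=0xeb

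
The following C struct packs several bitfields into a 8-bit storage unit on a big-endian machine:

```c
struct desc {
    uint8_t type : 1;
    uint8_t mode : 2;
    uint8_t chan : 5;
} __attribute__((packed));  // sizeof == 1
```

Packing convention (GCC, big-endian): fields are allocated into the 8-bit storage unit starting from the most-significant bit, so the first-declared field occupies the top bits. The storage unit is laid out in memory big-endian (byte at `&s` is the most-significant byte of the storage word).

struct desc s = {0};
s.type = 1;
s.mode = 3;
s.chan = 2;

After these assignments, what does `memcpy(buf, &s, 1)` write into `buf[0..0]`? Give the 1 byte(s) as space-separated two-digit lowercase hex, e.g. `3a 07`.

[7+:1] type=1 & 0x1 = 0x1; word=0x80
[5+:2] mode=3 & 0x3 = 0x3; word=0xe0
[0+:5] chan=2 & 0x1f = 0x2; word=0xe2
word = 0xe2 → big-endian bytes:
  [0]=0xe2

e2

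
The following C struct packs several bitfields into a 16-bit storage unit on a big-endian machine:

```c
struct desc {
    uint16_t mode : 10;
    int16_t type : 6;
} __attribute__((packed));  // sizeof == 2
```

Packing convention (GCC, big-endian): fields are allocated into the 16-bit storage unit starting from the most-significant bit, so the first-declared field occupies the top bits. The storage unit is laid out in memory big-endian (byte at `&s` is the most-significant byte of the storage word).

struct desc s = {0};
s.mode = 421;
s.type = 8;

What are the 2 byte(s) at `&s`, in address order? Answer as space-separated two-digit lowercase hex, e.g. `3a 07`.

mode:10 = 421 → 0x1a5 << 6 → word 0x6940
type:6 = 8 → 0x8 << 0 → word 0x6948
word = 0x6948 → big-endian bytes:
  [0]=0x69  [1]=0x48

69 48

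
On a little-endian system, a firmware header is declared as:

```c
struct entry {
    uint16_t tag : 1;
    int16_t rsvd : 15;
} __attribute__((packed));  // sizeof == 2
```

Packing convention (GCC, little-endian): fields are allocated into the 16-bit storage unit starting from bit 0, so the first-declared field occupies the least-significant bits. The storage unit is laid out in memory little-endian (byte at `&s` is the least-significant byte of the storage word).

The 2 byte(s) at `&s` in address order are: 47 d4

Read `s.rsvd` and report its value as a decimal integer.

-5597

[0]=0x47 [1]=0xd4 (little-endian) → word 0xd447
tag:1 @ bit 0 → (0xd447>>0)&0x1 = 0x1
rsvd:15 @ bit 1 → (0xd447>>1)&0x7fff = 0x6a23  ←
rsvd signed 15b, MSB=1: 27171 - 32768 = -5597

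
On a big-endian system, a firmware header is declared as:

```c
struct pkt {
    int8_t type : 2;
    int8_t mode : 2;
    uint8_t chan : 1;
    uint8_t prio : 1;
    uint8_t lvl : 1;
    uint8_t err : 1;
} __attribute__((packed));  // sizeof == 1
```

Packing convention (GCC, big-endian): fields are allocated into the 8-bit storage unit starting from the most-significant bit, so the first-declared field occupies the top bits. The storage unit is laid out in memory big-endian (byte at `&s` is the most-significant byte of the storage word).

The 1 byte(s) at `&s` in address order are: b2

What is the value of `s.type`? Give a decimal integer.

[0]=0xb2 (big-endian) → word 0xb2
type [6+:2] = (word>>6) & 0x3 = 2  ←
mode [4+:2] = (word>>4) & 0x3 = 3
chan [3+:1] = (word>>3) & 0x1 = 0
prio [2+:1] = (word>>2) & 0x1 = 0
lvl [1+:1] = (word>>1) & 0x1 = 1
err [0+:1] = (word>>0) & 0x1 = 0
type signed 2b, MSB=1: 2 - 4 = -2

-2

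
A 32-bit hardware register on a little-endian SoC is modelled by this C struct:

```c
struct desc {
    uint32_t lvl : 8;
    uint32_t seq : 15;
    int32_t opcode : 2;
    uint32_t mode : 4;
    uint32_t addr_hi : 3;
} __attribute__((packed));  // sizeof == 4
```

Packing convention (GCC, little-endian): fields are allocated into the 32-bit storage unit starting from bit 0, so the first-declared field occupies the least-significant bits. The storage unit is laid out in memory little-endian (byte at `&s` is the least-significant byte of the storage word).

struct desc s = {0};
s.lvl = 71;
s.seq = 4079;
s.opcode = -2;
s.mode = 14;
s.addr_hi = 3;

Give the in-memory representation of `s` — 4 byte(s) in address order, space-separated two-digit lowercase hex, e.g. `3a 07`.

47 ef 0f 7d

[0+:8] lvl=71 & 0xff = 0x47; word=0x00000047
[8+:15] seq=4079 & 0x7fff = 0xfef; word=0x000fef47
[23+:2] opcode=-2 & 0x3 = 0x2; word=0x010fef47
[25+:4] mode=14 & 0xf = 0xe; word=0x1d0fef47
[29+:3] addr_hi=3 & 0x7 = 0x3; word=0x7d0fef47
word = 0x7d0fef47 → little-endian bytes:
  [0]=0x47  [1]=0xef  [2]=0x0f  [3]=0x7d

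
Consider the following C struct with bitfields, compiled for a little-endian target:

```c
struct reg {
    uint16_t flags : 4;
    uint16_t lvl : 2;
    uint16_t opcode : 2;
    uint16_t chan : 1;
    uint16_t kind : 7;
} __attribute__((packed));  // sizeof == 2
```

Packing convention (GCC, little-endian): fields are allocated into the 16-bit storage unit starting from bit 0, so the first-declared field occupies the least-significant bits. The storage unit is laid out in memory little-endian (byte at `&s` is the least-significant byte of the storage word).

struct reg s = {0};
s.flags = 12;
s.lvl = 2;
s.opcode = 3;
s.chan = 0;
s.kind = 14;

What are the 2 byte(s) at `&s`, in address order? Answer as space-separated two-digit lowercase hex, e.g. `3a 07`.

flags:4 = 12 → 0xc << 0 → word 0x000c
lvl:2 = 2 → 0x2 << 4 → word 0x002c
opcode:2 = 3 → 0x3 << 6 → word 0x00ec
chan:1 = 0 → 0x0 << 8 → word 0x00ec
kind:7 = 14 → 0xe << 9 → word 0x1cec
word = 0x1cec → little-endian bytes:
  [0]=0xec  [1]=0x1c

ec 1c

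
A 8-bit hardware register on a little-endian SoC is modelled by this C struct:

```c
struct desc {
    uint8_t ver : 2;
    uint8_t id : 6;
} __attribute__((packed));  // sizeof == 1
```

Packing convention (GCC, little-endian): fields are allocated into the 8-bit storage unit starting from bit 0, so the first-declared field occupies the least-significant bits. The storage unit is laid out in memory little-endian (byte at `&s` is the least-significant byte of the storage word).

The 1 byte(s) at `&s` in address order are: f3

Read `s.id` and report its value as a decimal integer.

[0]=0xf3 (little-endian) → word 0xf3
ver:2 @ bit 0 → (0xf3>>0)&0x3 = 0x3
id:6 @ bit 2 → (0xf3>>2)&0x3f = 0x3c  ←

60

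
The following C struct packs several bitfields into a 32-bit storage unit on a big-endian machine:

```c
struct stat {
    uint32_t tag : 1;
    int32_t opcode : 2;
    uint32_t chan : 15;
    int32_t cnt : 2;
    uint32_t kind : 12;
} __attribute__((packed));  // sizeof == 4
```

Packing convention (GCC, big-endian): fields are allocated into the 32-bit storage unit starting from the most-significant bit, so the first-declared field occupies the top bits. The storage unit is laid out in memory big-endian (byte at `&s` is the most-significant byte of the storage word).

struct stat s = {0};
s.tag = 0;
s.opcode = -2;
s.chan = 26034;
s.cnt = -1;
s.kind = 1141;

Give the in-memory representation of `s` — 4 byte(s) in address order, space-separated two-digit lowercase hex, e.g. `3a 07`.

tag (1b) val=0 bits=0x0 at bit 31: 0x00000000
opcode (2b) val=-2 bits=0x2 at bit 29: 0x40000000
chan (15b) val=26034 bits=0x65b2 at bit 14: 0x596c8000
cnt (2b) val=-1 bits=0x3 at bit 12: 0x596cb000
kind (12b) val=1141 bits=0x475 at bit 0: 0x596cb475
word = 0x596cb475 → big-endian bytes:
  [0]=0x59  [1]=0x6c  [2]=0xb4  [3]=0x75

59 6c b4 75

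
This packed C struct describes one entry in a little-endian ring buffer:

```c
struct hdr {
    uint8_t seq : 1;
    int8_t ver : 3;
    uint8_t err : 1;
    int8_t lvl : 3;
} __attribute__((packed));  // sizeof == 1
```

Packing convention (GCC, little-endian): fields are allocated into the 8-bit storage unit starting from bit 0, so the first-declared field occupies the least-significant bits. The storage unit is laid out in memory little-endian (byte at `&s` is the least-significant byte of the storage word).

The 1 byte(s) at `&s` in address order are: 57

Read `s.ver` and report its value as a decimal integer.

[0]=0x57 (little-endian) → word 0x57
seq [0+:1] = (word>>0) & 0x1 = 1
ver [1+:3] = (word>>1) & 0x7 = 3  ←
err [4+:1] = (word>>4) & 0x1 = 1
lvl [5+:3] = (word>>5) & 0x7 = 2
ver signed 3b, MSB=0: value = 3

3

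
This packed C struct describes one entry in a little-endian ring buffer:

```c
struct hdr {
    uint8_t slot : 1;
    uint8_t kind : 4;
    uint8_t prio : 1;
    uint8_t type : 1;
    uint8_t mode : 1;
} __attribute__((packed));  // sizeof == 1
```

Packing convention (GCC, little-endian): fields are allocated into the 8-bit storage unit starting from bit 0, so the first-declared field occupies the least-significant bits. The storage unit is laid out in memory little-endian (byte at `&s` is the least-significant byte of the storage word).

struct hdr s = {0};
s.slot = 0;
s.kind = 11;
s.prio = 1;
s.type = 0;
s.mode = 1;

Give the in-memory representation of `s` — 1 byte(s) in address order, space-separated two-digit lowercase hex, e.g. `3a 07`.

slot (1b) val=0 bits=0x0 at bit 0: 0x00
kind (4b) val=11 bits=0xb at bit 1: 0x16
prio (1b) val=1 bits=0x1 at bit 5: 0x36
type (1b) val=0 bits=0x0 at bit 6: 0x36
mode (1b) val=1 bits=0x1 at bit 7: 0xb6
word = 0xb6 → little-endian bytes:
  [0]=0xb6

b6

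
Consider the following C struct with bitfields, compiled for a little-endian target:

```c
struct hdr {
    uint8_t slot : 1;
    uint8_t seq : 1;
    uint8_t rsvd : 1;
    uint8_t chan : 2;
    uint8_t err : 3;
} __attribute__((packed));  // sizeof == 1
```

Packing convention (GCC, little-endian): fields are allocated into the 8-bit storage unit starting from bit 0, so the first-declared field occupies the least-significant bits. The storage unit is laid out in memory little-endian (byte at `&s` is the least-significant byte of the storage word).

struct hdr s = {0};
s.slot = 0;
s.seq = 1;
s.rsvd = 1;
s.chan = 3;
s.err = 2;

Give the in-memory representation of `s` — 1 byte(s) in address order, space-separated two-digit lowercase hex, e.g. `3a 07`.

5e

[0+:1] slot=0 & 0x1 = 0x0; word=0x00
[1+:1] seq=1 & 0x1 = 0x1; word=0x02
[2+:1] rsvd=1 & 0x1 = 0x1; word=0x06
[3+:2] chan=3 & 0x3 = 0x3; word=0x1e
[5+:3] err=2 & 0x7 = 0x2; word=0x5e
word = 0x5e → little-endian bytes:
  [0]=0x5e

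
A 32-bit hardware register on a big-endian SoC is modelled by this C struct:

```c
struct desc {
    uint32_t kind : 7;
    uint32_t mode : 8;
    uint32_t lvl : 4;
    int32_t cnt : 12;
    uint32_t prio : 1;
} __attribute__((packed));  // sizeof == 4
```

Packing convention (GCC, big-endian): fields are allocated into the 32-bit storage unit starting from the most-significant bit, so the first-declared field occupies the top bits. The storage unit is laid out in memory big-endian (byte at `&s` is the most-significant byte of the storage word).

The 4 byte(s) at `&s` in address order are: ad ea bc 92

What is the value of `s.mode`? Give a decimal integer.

[0]=0xad [1]=0xea [2]=0xbc [3]=0x92 (big-endian) → word 0xadeabc92
kind [25+:7] = (word>>25) & 0x7f = 86
mode [17+:8] = (word>>17) & 0xff = 245  ←
lvl [13+:4] = (word>>13) & 0xf = 5
cnt [1+:12] = (word>>1) & 0xfff = 3657
prio [0+:1] = (word>>0) & 0x1 = 0

245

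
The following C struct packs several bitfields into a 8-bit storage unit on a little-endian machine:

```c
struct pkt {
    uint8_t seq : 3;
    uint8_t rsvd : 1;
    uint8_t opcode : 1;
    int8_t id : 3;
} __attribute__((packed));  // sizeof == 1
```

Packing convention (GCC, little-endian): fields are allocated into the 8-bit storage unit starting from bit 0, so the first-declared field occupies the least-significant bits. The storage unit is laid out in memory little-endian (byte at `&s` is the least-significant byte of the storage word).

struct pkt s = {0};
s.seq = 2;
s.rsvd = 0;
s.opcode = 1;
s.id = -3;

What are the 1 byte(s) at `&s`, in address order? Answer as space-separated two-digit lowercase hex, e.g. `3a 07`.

[0+:3] seq=2 & 0x7 = 0x2; word=0x02
[3+:1] rsvd=0 & 0x1 = 0x0; word=0x02
[4+:1] opcode=1 & 0x1 = 0x1; word=0x12
[5+:3] id=-3 & 0x7 = 0x5; word=0xb2
word = 0xb2 → little-endian bytes:
  [0]=0xb2

b2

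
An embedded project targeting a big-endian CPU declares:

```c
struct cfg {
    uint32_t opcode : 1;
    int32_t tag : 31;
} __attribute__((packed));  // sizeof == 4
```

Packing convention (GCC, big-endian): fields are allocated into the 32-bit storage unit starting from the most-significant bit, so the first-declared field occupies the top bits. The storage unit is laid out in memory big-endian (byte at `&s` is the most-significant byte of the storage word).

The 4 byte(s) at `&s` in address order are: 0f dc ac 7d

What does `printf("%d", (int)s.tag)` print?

[0]=0x0f [1]=0xdc [2]=0xac [3]=0x7d (big-endian) → word 0x0fdcac7d
opcode [31+:1] = (word>>31) & 0x1 = 0
tag [0+:31] = (word>>0) & 0x7fffffff = 266120317  ←
tag signed 31b, MSB=0: value = 266120317

266120317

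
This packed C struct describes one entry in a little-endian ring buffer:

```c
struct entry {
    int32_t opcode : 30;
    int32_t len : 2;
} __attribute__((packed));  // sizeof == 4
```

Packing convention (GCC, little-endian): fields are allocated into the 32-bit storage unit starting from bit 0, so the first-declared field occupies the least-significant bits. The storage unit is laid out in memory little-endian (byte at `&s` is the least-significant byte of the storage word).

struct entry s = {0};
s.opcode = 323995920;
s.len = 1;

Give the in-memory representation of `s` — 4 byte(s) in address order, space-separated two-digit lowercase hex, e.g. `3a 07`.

opcode:30 = 323995920 → 0x134fc910 << 0 → word 0x134fc910
len:2 = 1 → 0x1 << 30 → word 0x534fc910
word = 0x534fc910 → little-endian bytes:
  [0]=0x10  [1]=0xc9  [2]=0x4f  [3]=0x53

10 c9 4f 53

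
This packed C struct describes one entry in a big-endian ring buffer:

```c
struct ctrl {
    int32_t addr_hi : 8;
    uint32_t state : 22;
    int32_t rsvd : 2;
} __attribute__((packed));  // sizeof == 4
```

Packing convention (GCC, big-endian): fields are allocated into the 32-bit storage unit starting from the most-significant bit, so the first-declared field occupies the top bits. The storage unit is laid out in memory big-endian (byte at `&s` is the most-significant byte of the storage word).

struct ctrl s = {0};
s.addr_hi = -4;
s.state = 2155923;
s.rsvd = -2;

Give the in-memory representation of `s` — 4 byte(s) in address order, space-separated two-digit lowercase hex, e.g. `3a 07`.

fc 83 96 4e

addr_hi:8 = -4 → 0xfc << 24 → word 0xfc000000
state:22 = 2155923 → 0x20e593 << 2 → word 0xfc83964c
rsvd:2 = -2 → 0x2 << 0 → word 0xfc83964e
word = 0xfc83964e → big-endian bytes:
  [0]=0xfc  [1]=0x83  [2]=0x96  [3]=0x4e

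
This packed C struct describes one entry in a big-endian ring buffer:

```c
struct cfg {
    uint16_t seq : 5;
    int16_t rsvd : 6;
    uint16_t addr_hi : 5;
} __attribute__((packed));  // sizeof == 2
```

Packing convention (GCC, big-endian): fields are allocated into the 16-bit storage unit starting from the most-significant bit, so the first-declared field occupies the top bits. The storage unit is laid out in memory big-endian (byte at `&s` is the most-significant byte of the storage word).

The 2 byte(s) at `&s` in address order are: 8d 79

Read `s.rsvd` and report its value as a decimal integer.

[0]=0x8d [1]=0x79 (big-endian) → word 0x8d79
seq [11+:5] = (word>>11) & 0x1f = 17
rsvd [5+:6] = (word>>5) & 0x3f = 43  ←
addr_hi [0+:5] = (word>>0) & 0x1f = 25
rsvd signed 6b, MSB=1: 43 - 64 = -21

-21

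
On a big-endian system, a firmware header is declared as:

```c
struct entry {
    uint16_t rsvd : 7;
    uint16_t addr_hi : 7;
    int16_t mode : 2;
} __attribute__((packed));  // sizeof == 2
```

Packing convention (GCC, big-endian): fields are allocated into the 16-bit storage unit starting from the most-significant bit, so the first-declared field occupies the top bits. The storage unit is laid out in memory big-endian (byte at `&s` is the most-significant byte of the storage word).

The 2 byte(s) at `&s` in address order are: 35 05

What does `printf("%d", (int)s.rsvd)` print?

26

[0]=0x35 [1]=0x05 (big-endian) → word 0x3505
rsvd [9+:7] = (word>>9) & 0x7f = 26  ←
addr_hi [2+:7] = (word>>2) & 0x7f = 65
mode [0+:2] = (word>>0) & 0x3 = 1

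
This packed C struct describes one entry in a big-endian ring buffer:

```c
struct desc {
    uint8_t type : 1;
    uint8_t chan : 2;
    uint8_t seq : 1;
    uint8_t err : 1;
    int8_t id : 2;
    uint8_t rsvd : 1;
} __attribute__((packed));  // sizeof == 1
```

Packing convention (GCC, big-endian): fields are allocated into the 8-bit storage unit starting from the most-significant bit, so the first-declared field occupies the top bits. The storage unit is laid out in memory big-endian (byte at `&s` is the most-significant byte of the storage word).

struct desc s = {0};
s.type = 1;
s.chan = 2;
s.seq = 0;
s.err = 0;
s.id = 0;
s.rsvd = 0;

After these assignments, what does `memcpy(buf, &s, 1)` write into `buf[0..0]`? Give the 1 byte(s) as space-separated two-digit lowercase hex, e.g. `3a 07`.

[7+:1] type=1 & 0x1 = 0x1; word=0x80
[5+:2] chan=2 & 0x3 = 0x2; word=0xc0
[4+:1] seq=0 & 0x1 = 0x0; word=0xc0
[3+:1] err=0 & 0x1 = 0x0; word=0xc0
[1+:2] id=0 & 0x3 = 0x0; word=0xc0
[0+:1] rsvd=0 & 0x1 = 0x0; word=0xc0
word = 0xc0 → big-endian bytes:
  [0]=0xc0

c0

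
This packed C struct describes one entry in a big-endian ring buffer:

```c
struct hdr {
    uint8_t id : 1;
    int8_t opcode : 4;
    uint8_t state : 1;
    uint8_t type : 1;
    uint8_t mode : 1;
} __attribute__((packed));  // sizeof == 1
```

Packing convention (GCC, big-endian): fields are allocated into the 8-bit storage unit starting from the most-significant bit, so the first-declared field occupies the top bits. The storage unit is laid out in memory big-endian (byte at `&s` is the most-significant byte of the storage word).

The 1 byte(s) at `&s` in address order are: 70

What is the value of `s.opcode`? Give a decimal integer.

-2

[0]=0x70 (big-endian) → word 0x70
id:1 @ bit 7 → (0x70>>7)&0x1 = 0x0
opcode:4 @ bit 3 → (0x70>>3)&0xf = 0xe  ←
state:1 @ bit 2 → (0x70>>2)&0x1 = 0x0
type:1 @ bit 1 → (0x70>>1)&0x1 = 0x0
mode:1 @ bit 0 → (0x70>>0)&0x1 = 0x0
opcode signed 4b, MSB=1: 14 - 16 = -2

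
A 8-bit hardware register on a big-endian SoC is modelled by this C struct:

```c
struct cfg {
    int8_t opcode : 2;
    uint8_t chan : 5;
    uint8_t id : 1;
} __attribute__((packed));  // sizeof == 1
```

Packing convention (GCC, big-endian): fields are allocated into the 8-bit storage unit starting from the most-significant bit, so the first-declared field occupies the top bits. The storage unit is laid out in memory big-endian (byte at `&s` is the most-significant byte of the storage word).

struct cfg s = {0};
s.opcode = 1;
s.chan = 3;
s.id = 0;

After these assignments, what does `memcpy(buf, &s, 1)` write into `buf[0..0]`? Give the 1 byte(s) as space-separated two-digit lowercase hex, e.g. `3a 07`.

opcode (2b) val=1 bits=0x1 at bit 6: 0x40
chan (5b) val=3 bits=0x3 at bit 1: 0x46
id (1b) val=0 bits=0x0 at bit 0: 0x46
word = 0x46 → big-endian bytes:
  [0]=0x46

46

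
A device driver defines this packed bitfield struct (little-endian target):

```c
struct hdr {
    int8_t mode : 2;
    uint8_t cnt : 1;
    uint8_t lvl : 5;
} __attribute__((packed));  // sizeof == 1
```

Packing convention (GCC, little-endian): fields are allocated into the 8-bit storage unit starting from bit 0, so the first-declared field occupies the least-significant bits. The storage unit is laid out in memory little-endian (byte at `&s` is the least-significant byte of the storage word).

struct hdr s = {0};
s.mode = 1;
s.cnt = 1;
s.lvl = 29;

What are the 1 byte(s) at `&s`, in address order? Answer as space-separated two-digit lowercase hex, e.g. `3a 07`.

mode:2 = 1 → 0x1 << 0 → word 0x01
cnt:1 = 1 → 0x1 << 2 → word 0x05
lvl:5 = 29 → 0x1d << 3 → word 0xed
word = 0xed → little-endian bytes:
  [0]=0xed

ed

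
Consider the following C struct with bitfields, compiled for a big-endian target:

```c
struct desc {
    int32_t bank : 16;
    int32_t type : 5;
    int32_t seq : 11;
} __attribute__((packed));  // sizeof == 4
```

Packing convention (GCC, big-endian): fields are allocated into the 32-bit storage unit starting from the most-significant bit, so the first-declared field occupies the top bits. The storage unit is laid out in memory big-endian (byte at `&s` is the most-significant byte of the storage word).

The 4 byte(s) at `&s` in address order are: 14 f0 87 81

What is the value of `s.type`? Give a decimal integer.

[0]=0x14 [1]=0xf0 [2]=0x87 [3]=0x81 (big-endian) → word 0x14f08781
bank [16+:16] = (word>>16) & 0xffff = 5360
type [11+:5] = (word>>11) & 0x1f = 16  ←
seq [0+:11] = (word>>0) & 0x7ff = 1921
type signed 5b, MSB=1: 16 - 32 = -16

-16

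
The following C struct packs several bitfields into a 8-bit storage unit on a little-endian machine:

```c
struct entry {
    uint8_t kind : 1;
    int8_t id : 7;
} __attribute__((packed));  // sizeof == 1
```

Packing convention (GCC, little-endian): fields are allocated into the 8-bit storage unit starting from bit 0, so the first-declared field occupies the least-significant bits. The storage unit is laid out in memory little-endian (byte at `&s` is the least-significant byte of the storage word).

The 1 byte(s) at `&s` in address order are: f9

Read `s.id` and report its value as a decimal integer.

[0]=0xf9 (little-endian) → word 0xf9
kind:1 @ bit 0 → (0xf9>>0)&0x1 = 0x1
id:7 @ bit 1 → (0xf9>>1)&0x7f = 0x7c  ←
id signed 7b, MSB=1: 124 - 128 = -4

-4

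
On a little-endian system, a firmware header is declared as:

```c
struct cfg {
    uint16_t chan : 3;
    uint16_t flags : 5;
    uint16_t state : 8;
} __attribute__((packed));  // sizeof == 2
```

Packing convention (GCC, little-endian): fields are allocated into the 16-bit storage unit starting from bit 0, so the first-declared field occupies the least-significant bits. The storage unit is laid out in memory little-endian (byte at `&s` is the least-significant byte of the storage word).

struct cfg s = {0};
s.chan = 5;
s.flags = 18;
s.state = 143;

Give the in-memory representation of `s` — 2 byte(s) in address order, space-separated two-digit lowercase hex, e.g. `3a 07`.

95 8f

chan:3 = 5 → 0x5 << 0 → word 0x0005
flags:5 = 18 → 0x12 << 3 → word 0x0095
state:8 = 143 → 0x8f << 8 → word 0x8f95
word = 0x8f95 → little-endian bytes:
  [0]=0x95  [1]=0x8f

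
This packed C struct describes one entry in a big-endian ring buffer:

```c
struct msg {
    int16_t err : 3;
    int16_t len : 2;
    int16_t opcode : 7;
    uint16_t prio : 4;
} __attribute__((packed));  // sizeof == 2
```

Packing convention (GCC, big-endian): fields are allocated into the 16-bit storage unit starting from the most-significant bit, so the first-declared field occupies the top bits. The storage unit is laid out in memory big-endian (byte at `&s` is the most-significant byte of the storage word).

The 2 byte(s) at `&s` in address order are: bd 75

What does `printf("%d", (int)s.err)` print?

-3

[0]=0xbd [1]=0x75 (big-endian) → word 0xbd75
err:3 @ bit 13 → (0xbd75>>13)&0x7 = 0x5  ←
len:2 @ bit 11 → (0xbd75>>11)&0x3 = 0x3
opcode:7 @ bit 4 → (0xbd75>>4)&0x7f = 0x57
prio:4 @ bit 0 → (0xbd75>>0)&0xf = 0x5
err signed 3b, MSB=1: 5 - 8 = -3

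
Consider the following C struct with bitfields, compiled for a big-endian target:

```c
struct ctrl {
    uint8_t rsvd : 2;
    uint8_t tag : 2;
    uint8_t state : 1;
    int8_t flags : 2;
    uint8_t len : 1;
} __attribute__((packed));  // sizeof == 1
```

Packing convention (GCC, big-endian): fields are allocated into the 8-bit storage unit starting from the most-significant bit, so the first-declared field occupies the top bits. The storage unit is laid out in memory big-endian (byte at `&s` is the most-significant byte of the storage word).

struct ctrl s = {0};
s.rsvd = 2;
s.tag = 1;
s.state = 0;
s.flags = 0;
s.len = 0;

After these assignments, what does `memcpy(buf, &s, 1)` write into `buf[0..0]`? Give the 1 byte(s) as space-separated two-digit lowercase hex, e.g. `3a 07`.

90

rsvd:2 = 2 → 0x2 << 6 → word 0x80
tag:2 = 1 → 0x1 << 4 → word 0x90
state:1 = 0 → 0x0 << 3 → word 0x90
flags:2 = 0 → 0x0 << 1 → word 0x90
len:1 = 0 → 0x0 << 0 → word 0x90
word = 0x90 → big-endian bytes:
  [0]=0x90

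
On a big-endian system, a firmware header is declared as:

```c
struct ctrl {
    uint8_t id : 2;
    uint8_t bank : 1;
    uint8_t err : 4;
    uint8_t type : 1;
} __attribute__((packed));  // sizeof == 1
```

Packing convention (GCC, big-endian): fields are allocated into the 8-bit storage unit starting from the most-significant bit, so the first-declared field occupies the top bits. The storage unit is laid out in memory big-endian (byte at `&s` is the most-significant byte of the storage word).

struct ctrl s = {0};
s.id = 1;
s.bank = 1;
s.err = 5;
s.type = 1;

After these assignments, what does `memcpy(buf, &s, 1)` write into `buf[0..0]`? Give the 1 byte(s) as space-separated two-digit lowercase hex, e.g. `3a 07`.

id:2 = 1 → 0x1 << 6 → word 0x40
bank:1 = 1 → 0x1 << 5 → word 0x60
err:4 = 5 → 0x5 << 1 → word 0x6a
type:1 = 1 → 0x1 << 0 → word 0x6b
word = 0x6b → big-endian bytes:
  [0]=0x6b

6b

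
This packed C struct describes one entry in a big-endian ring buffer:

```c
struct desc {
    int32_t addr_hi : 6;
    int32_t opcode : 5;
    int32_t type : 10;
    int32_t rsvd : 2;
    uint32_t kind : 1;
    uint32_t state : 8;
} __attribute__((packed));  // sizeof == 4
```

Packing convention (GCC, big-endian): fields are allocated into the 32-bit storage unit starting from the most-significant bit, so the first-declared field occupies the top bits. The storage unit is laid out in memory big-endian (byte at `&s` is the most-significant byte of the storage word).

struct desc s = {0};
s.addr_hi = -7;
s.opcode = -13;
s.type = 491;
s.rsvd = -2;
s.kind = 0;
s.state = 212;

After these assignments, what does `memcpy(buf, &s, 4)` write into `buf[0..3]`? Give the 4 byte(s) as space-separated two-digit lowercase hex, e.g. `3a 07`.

e6 6f 5c d4

addr_hi (6b) val=-7 bits=0x39 at bit 26: 0xe4000000
opcode (5b) val=-13 bits=0x13 at bit 21: 0xe6600000
type (10b) val=491 bits=0x1eb at bit 11: 0xe66f5800
rsvd (2b) val=-2 bits=0x2 at bit 9: 0xe66f5c00
kind (1b) val=0 bits=0x0 at bit 8: 0xe66f5c00
state (8b) val=212 bits=0xd4 at bit 0: 0xe66f5cd4
word = 0xe66f5cd4 → big-endian bytes:
  [0]=0xe6  [1]=0x6f  [2]=0x5c  [3]=0xd4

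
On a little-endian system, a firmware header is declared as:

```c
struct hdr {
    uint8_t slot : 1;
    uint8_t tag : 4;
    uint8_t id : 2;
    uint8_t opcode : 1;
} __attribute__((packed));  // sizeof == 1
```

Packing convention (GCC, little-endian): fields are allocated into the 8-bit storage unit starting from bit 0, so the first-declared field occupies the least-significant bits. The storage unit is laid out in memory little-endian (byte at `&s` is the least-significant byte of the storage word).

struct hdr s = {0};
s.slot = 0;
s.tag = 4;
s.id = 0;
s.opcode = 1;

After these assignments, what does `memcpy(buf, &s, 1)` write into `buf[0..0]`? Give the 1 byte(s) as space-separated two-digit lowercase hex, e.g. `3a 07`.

88

slot:1 = 0 → 0x0 << 0 → word 0x00
tag:4 = 4 → 0x4 << 1 → word 0x08
id:2 = 0 → 0x0 << 5 → word 0x08
opcode:1 = 1 → 0x1 << 7 → word 0x88
word = 0x88 → little-endian bytes:
  [0]=0x88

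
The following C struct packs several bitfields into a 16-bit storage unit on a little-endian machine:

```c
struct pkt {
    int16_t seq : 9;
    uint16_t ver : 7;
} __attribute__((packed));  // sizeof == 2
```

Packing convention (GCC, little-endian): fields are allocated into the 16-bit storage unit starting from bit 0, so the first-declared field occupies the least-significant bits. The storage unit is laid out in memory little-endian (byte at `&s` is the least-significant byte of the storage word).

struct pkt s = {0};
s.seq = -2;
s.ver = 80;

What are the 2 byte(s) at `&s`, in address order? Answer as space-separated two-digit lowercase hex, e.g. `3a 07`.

seq:9 = -2 → 0x1fe << 0 → word 0x01fe
ver:7 = 80 → 0x50 << 9 → word 0xa1fe
word = 0xa1fe → little-endian bytes:
  [0]=0xfe  [1]=0xa1

fe a1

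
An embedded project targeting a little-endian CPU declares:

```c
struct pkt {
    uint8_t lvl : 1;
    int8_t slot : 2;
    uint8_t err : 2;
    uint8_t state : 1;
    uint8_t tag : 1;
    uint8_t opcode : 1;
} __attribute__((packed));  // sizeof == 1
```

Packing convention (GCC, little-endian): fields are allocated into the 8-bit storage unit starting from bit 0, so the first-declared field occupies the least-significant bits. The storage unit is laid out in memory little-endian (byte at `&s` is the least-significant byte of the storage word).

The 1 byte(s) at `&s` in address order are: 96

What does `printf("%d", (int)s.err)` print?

2

[0]=0x96 (little-endian) → word 0x96
lvl:1 @ bit 0 → (0x96>>0)&0x1 = 0x0
slot:2 @ bit 1 → (0x96>>1)&0x3 = 0x3
err:2 @ bit 3 → (0x96>>3)&0x3 = 0x2  ←
state:1 @ bit 5 → (0x96>>5)&0x1 = 0x0
tag:1 @ bit 6 → (0x96>>6)&0x1 = 0x0
opcode:1 @ bit 7 → (0x96>>7)&0x1 = 0x1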